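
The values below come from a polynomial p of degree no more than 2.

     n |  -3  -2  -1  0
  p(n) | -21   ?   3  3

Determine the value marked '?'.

On equispaced nodes a degree-2 polynomial has vanishing third forward difference, so
  - p(-3) + 3·p(-2) - 3·p(-1) + p(0) = 0.
Substituting the known values and solving for p(-2):
  3·p(-2) = -15
  p(-2) = -5.

-5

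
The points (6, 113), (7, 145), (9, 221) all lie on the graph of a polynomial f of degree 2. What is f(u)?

f(u) = 2u^2 + 6u + 5

Using the Lagrange interpolation formula with nodes 6, 7, 9:
  L_0(u) = (u - 7)(u - 9) / 3
  L_1(u) = (u - 6)(u - 9) / -2
  L_2(u) = (u - 6)(u - 7) / 6
Then f(u) = 113·L_0(u) + 145·L_1(u) + 221·L_2(u).
Expanding and collecting terms gives f(u) = 2u² + 6u + 5.
Check: f(7) = 145. ✓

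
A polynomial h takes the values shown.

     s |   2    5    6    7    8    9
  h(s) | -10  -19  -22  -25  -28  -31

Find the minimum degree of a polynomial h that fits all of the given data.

1

Divided differences on the nodes 2, 5, 6, 7, 8, 9:
  order 0: -10  -19  -22  -25  -28  -31
  order 1: -3  -3  -3  -3  -3
  order 2: 0  0  0  0
  order 3: 0  0  0
  order 4: 0  0
  order 5: 0
The order-1 divided differences are all -3 (nonzero) and every higher order vanishes, so the data lies on a polynomial of degree exactly 1.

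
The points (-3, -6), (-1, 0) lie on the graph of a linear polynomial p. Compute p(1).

6

Using the Lagrange interpolation formula with nodes -3, -1:
  L_0(s) = (s + 1) / -2
  L_1(s) = (s + 3) / 2
Then p(s) = -6·L_0(s) + 0·L_1(s).
Expanding and collecting terms gives p(s) = 3s + 3.
Evaluating at s = 1: p(1) = 6.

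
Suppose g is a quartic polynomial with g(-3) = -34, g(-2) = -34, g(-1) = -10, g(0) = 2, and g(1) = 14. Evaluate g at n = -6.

Forward differences of the values at n = -3, -2, -1, 0, 1:
  g  : -34  -34  -10  2  14
  Δ  : 0  24  12  12
  Δ^2: 24  -12  0
  Δ^3: -36  12
  Δ^4: 48
The fourth differences are constant, confirming degree 4.
Interpolating (Newton forward form) and evaluating at n = -6 gives g(-6) = 1190.

1190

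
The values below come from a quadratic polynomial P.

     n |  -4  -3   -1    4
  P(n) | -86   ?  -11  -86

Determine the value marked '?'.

-51

The 3 known points determine the degree-2 polynomial uniquely.
Write P(n) = an^2 + bn + c. Substituting each data point gives a linear system:
  16a - 4b + c = -86
  a - b + c = -11
  16a + 4b + c = -86
Solving the system yields a = -5, b = 0, c = -6.
So P(n) = -5n^2 - 6.
Then P(-3) = -51.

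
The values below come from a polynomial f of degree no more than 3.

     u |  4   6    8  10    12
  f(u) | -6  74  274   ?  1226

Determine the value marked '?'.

On equispaced nodes a degree-3 polynomial has vanishing fourth forward difference, so
  f(4) - 4·f(6) + 6·f(8) - 4·f(10) + f(12) = 0.
Substituting the known values and solving for f(10):
  -4·f(10) = -2568
  f(10) = 642.

642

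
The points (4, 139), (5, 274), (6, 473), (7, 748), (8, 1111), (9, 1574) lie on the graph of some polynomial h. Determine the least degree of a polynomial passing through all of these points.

3

Forward differences of the values at x = 4, 5, 6, 7, 8, 9:
  h  : 139  274  473  748  1111  1574
  Δ  : 135  199  275  363  463
  Δ^2: 64  76  88  100
  Δ^3: 12  12  12
  Δ^4: 0  0
  Δ^5: 0
The third differences are constant (12) and nonzero, while all higher differences vanish, so the minimal degree is 3.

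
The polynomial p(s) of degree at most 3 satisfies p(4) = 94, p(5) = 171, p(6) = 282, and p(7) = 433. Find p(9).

879

Write p(s) = as^3 + bs^2 + cs + d. Substituting each data point gives a linear system:
  64a + 16b + 4c + d = 94
  125a + 25b + 5c + d = 171
  216a + 36b + 6c + d = 282
  343a + 49b + 7c + d = 433
Solving the system yields a = 1, b = 2, c = -2, d = 6.
So p(s) = s³ + 2s² - 2s + 6.
Then p(9) = 879.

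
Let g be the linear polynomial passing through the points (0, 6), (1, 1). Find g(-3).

21

Write g(u) = au + b. Substituting each data point gives a linear system:
  b = 6
  a + b = 1
Solving the system yields a = -5, b = 6.
So g(u) = -5u + 6.
Then g(-3) = 21.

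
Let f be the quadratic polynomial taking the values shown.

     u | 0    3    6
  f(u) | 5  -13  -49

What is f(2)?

-5

Write f(u) = au^2 + bu + c. Substituting each data point gives a linear system:
  c = 5
  9a + 3b + c = -13
  36a + 6b + c = -49
Solving the system yields a = -1, b = -3, c = 5.
So f(u) = -u² - 3u + 5.
Then f(2) = -5.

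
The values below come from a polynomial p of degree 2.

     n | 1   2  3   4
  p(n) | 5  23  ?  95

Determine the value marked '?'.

On equispaced nodes a degree-2 polynomial has vanishing third forward difference, so
  - p(1) + 3·p(2) - 3·p(3) + p(4) = 0.
Substituting the known values and solving for p(3):
  -3·p(3) = -159
  p(3) = 53.

53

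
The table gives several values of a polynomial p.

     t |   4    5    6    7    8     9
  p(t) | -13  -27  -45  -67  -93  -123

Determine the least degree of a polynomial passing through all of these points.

Forward differences of the values at t = 4, 5, 6, 7, 8, 9:
  p  : -13  -27  -45  -67  -93  -123
  Δ  : -14  -18  -22  -26  -30
  Δ^2: -4  -4  -4  -4
  Δ^3: 0  0  0
  Δ^4: 0  0
  Δ^5: 0
The second differences are constant (-4) and nonzero, while all higher differences vanish, so the minimal degree is 2.

2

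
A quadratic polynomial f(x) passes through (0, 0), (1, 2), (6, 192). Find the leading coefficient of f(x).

6

Write f(x) = ax^2 + bx + c. Substituting each data point gives a linear system:
  c = 0
  a + b + c = 2
  36a + 6b + c = 192
Solving the system yields a = 6, b = -4, c = 0.
So f(x) = 6x^2 - 4x.
The leading coefficient is 6.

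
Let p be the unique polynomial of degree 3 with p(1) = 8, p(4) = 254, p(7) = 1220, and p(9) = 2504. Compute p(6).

788

Using the Lagrange interpolation formula with nodes 1, 4, 7, 9:
  L_0(n) = (n - 4)(n - 7)(n - 9) / -144
  L_1(n) = (n - 1)(n - 7)(n - 9) / 45
  L_2(n) = (n - 1)(n - 4)(n - 9) / -36
  L_3(n) = (n - 1)(n - 4)(n - 7) / 80
Then p(n) = 8·L_0(n) + 254·L_1(n) + 1220·L_2(n) + 2504·L_3(n).
Expanding and collecting terms gives p(n) = 3n³ + 4n² - n + 2.
Evaluating at n = 6: p(6) = 788.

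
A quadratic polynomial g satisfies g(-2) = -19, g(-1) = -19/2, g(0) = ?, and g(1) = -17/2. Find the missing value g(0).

On equispaced nodes a degree-2 polynomial has vanishing third forward difference, so
  - g(-2) + 3·g(-1) - 3·g(0) + g(1) = 0.
Substituting the known values and solving for g(0):
  -3·g(0) = 18
  g(0) = -6.

-6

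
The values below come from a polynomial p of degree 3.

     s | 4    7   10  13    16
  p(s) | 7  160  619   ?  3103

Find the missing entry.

1546

On equispaced nodes a degree-3 polynomial has vanishing fourth forward difference, so
  p(4) - 4·p(7) + 6·p(10) - 4·p(13) + p(16) = 0.
Substituting the known values and solving for p(13):
  -4·p(13) = -6184
  p(13) = 1546.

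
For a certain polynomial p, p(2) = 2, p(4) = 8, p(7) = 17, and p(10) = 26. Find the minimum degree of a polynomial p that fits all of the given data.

1

Divided differences on the nodes 2, 4, 7, 10:
  order 0: 2  8  17  26
  order 1: 3  3  3
  order 2: 0  0
  order 3: 0
The order-1 divided differences are all 3 (nonzero) and every higher order vanishes, so the data lies on a polynomial of degree exactly 1.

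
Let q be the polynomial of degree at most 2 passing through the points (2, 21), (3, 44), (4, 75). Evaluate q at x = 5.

Using the Lagrange interpolation formula with nodes 2, 3, 4:
  L_0(x) = (x - 3)(x - 4) / 2
  L_1(x) = (x - 2)(x - 4) / -1
  L_2(x) = (x - 2)(x - 3) / 2
Then q(x) = 21·L_0(x) + 44·L_1(x) + 75·L_2(x).
Expanding and collecting terms gives q(x) = 4x^2 + 3x - 1.
Evaluating at x = 5: q(5) = 114.

114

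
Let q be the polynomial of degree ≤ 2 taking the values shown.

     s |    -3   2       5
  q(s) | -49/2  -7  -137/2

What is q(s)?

q(s) = -3s^2 + (1/2)s + 4

Write q(s) = as^2 + bs + c. Substituting each data point gives a linear system:
  9a - 3b + c = -49/2
  4a + 2b + c = -7
  25a + 5b + c = -137/2
Solving the system yields a = -3, b = 1/2, c = 4.
So q(s) = -3s² + (1/2)s + 4.
Check: q(-3) = -49/2. ✓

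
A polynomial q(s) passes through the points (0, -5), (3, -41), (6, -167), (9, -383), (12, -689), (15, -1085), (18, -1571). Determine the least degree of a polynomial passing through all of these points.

Forward differences of the values at s = 0, 3, 6, 9, 12, 15, 18:
  q  : -5  -41  -167  -383  -689  -1085  -1571
  Δ  : -36  -126  -216  -306  -396  -486
  Δ^2: -90  -90  -90  -90  -90
  Δ^3: 0  0  0  0
  Δ^4: 0  0  0
  Δ^5: 0  0
  Δ^6: 0
The second differences are constant (-90) and nonzero, while all higher differences vanish, so the minimal degree is 2.

2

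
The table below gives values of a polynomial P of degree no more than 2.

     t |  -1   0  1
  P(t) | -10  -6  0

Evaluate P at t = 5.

Forward differences of the values at t = -1, 0, 1:
  P  : -10  -6  0
  Δ  : 4  6
  Δ^2: 2
The second differences are constant, confirming degree 2.
Interpolating (Newton forward form) and evaluating at t = 5 gives P(5) = 44.

44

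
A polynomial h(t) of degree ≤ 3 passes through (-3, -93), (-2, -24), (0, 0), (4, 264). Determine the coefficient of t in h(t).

-2

Write h(t) = at^3 + bt^2 + ct + d. Substituting each data point gives a linear system:
  -27a + 9b - 3c + d = -93
  -8a + 4b - 2c + d = -24
  d = 0
  64a + 16b + 4c + d = 264
Solving the system yields a = 4, b = 1, c = -2, d = 0.
So h(t) = 4t^3 + t^2 - 2t.
The coefficient of t is -2.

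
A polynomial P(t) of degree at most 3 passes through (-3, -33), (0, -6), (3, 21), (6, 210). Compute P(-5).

Write P(t) = at^3 + bt^2 + ct + d. Substituting each data point gives a linear system:
  -27a + 9b - 3c + d = -33
  d = -6
  27a + 9b + 3c + d = 21
  216a + 36b + 6c + d = 210
Solving the system yields a = 1, b = 0, c = 0, d = -6.
So P(t) = t³ - 6.
Then P(-5) = -131.

-131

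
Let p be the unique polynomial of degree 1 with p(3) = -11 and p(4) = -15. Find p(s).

p(s) = -4s + 1

Write p(s) = as + b. Substituting each data point gives a linear system:
  3a + b = -11
  4a + b = -15
Solving the system yields a = -4, b = 1.
So p(s) = -4s + 1.
Check: p(4) = -15. ✓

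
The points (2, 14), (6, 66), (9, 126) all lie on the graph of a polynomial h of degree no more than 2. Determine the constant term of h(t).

Write h(t) = at^2 + bt + c. Substituting each data point gives a linear system:
  4a + 2b + c = 14
  36a + 6b + c = 66
  81a + 9b + c = 126
Solving the system yields a = 1, b = 5, c = 0.
So h(t) = t² + 5t.
The constant term is 0.

0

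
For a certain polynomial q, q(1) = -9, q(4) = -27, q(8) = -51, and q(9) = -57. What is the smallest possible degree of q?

Divided differences on the nodes 1, 4, 8, 9:
  order 0: -9  -27  -51  -57
  order 1: -6  -6  -6
  order 2: 0  0
  order 3: 0
The order-1 divided differences are all -6 (nonzero) and every higher order vanishes, so the data lies on a polynomial of degree exactly 1.

1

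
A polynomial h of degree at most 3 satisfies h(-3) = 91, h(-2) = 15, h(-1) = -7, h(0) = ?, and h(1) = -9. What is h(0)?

On equispaced nodes a degree-3 polynomial has vanishing fourth forward difference, so
  h(-3) - 4·h(-2) + 6·h(-1) - 4·h(0) + h(1) = 0.
Substituting the known values and solving for h(0):
  -4·h(0) = 20
  h(0) = -5.

-5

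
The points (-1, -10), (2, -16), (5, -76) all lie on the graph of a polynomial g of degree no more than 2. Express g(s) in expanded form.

Using the Lagrange interpolation formula with nodes -1, 2, 5:
  L_0(s) = (s - 2)(s - 5) / 18
  L_1(s) = (s + 1)(s - 5) / -9
  L_2(s) = (s + 1)(s - 2) / 18
Then g(s) = -10·L_0(s) - 16·L_1(s) - 76·L_2(s).
Expanding and collecting terms gives g(s) = -3s^2 + s - 6.
Check: g(-1) = -10. ✓

g(s) = -3s^2 + s - 6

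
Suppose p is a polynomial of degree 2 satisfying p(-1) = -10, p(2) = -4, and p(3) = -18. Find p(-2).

Using the Lagrange interpolation formula with nodes -1, 2, 3:
  L_0(x) = (x - 2)(x - 3) / 12
  L_1(x) = (x + 1)(x - 3) / -3
  L_2(x) = (x + 1)(x - 2) / 4
Then p(x) = -10·L_0(x) - 4·L_1(x) - 18·L_2(x).
Expanding and collecting terms gives p(x) = -4x² + 6x.
Evaluating at x = -2: p(-2) = -28.

-28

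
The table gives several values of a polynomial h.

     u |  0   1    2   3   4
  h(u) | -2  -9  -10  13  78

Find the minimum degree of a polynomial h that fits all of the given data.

3

Forward differences of the values at u = 0, 1, 2, 3, 4:
  h  : -2  -9  -10  13  78
  Δ  : -7  -1  23  65
  Δ^2: 6  24  42
  Δ^3: 18  18
  Δ^4: 0
The third differences are constant (18) and nonzero, while all higher differences vanish, so the minimal degree is 3.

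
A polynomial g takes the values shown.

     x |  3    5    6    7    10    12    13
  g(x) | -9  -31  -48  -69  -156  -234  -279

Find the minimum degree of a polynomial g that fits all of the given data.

Divided differences on the nodes 3, 5, 6, 7, 10, 12, 13:
  order 0: -9  -31  -48  -69  -156  -234  -279
  order 1: -11  -17  -21  -29  -39  -45
  order 2: -2  -2  -2  -2  -2
  order 3: 0  0  0  0
  order 4: 0  0  0
  order 5: 0  0
  order 6: 0
The order-2 divided differences are all -2 (nonzero) and every higher order vanishes, so the data lies on a polynomial of degree exactly 2.

2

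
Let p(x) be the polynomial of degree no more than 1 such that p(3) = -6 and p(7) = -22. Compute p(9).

Using the Lagrange interpolation formula with nodes 3, 7:
  L_0(x) = (x - 7) / -4
  L_1(x) = (x - 3) / 4
Then p(x) = -6·L_0(x) - 22·L_1(x).
Expanding and collecting terms gives p(x) = -4x + 6.
Evaluating at x = 9: p(9) = -30.

-30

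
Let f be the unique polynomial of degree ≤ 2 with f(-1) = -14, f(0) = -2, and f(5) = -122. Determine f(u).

f(u) = -6u^2 + 6u - 2

Write f(u) = au^2 + bu + c. Substituting each data point gives a linear system:
  a - b + c = -14
  c = -2
  25a + 5b + c = -122
Solving the system yields a = -6, b = 6, c = -2.
So f(u) = -6u^2 + 6u - 2.
Check: f(0) = -2. ✓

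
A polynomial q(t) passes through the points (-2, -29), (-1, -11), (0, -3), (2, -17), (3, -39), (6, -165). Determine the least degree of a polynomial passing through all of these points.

Divided differences on the nodes -2, -1, 0, 2, 3, 6:
  order 0: -29  -11  -3  -17  -39  -165
  order 1: 18  8  -7  -22  -42
  order 2: -5  -5  -5  -5
  order 3: 0  0  0
  order 4: 0  0
  order 5: 0
The order-2 divided differences are all -5 (nonzero) and every higher order vanishes, so the data lies on a polynomial of degree exactly 2.

2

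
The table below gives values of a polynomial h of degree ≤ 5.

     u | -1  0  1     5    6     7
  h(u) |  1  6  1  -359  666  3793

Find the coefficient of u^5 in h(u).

1

Write h(u) = au^5 + bu^4 + cu^3 + du^2 + eu + k. Substituting each data point gives a linear system:
  -a + b - c + d - e + k = 1
  k = 6
  a + b + c + d + e + k = 1
  3125a + 625b + 125c + 25d + 5e + k = -359
  7776a + 1296b + 216c + 36d + 6e + k = 666
  16807a + 2401b + 343c + 49d + 7e + k = 3793
Solving the system yields a = 1, b = -5, c = -3, d = 0, e = 2, k = 6.
So h(u) = u^5 - 5u^4 - 3u^3 + 2u + 6.
The leading coefficient is 1.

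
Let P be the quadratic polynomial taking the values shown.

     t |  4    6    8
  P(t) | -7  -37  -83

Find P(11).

-182

Forward differences of the values at t = 4, 6, 8:
  P  : -7  -37  -83
  Δ  : -30  -46
  Δ^2: -16
The second differences are constant, confirming degree 2.
Interpolating (Newton forward form) and evaluating at t = 11 gives P(11) = -182.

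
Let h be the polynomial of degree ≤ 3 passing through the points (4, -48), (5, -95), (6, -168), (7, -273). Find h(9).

Forward differences of the values at n = 4, 5, 6, 7:
  h  : -48  -95  -168  -273
  Δ  : -47  -73  -105
  Δ^2: -26  -32
  Δ^3: -6
The third differences are constant, confirming degree 3.
Interpolating (Newton forward form) and evaluating at n = 9 gives h(9) = -603.

-603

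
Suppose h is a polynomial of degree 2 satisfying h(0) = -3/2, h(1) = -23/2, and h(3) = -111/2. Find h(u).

h(u) = -4u^2 - 6u - 3/2

Using the Lagrange interpolation formula with nodes 0, 1, 3:
  L_0(u) = (u - 1)(u - 3) / 3
  L_1(u) = u(u - 3) / -2
  L_2(u) = u(u - 1) / 6
Then h(u) = -3/2·L_0(u) - 23/2·L_1(u) - 111/2·L_2(u).
Expanding and collecting terms gives h(u) = -4u^2 - 6u - 3/2.
Check: h(0) = -3/2. ✓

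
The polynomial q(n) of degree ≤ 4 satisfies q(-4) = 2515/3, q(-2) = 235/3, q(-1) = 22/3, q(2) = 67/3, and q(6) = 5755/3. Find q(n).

q(n) = 2n^4 - 4n^3 + 5n^2 + 2n - 5/3

Write q(n) = an^4 + bn^3 + cn^2 + dn + e. Substituting each data point gives a linear system:
  256a - 64b + 16c - 4d + e = 2515/3
  16a - 8b + 4c - 2d + e = 235/3
  a - b + c - d + e = 22/3
  16a + 8b + 4c + 2d + e = 67/3
  1296a + 216b + 36c + 6d + e = 5755/3
Solving the system yields a = 2, b = -4, c = 5, d = 2, e = -5/3.
So q(n) = 2n^4 - 4n^3 + 5n^2 + 2n - 5/3.
Check: q(-1) = 22/3. ✓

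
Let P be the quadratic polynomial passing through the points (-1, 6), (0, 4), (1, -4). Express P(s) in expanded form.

P(s) = -3s^2 - 5s + 4

Write P(s) = as^2 + bs + c. Substituting each data point gives a linear system:
  a - b + c = 6
  c = 4
  a + b + c = -4
Solving the system yields a = -3, b = -5, c = 4.
So P(s) = -3s^2 - 5s + 4.
Check: P(-1) = 6. ✓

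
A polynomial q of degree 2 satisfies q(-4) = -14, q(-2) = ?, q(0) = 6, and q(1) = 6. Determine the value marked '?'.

0

The 3 known points determine the degree-2 polynomial uniquely.
Write q(t) = at^2 + bt + c. Substituting each data point gives a linear system:
  16a - 4b + c = -14
  c = 6
  a + b + c = 6
Solving the system yields a = -1, b = 1, c = 6.
So q(t) = -t^2 + t + 6.
Then q(-2) = 0.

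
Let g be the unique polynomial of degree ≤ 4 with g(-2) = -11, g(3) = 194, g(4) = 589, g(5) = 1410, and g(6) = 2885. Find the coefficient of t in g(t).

Write g(t) = at^4 + bt^3 + ct^2 + dt + e. Substituting each data point gives a linear system:
  16a - 8b + 4c - 2d + e = -11
  81a + 27b + 9c + 3d + e = 194
  256a + 64b + 16c + 4d + e = 589
  625a + 125b + 25c + 5d + e = 1410
  1296a + 216b + 36c + 6d + e = 2885
Solving the system yields a = 2, b = 2, c = -5, d = 6, e = 5.
So g(t) = 2t^4 + 2t^3 - 5t^2 + 6t + 5.
The coefficient of t is 6.

6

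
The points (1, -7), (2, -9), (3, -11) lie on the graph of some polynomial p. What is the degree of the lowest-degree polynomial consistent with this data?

1

Forward differences of the values at x = 1, 2, 3:
  p  : -7  -9  -11
  Δ  : -2  -2
  Δ^2: 0
The first differences are constant (-2) and nonzero, while all higher differences vanish, so the minimal degree is 1.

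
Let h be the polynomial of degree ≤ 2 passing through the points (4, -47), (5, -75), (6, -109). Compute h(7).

Forward differences of the values at u = 4, 5, 6:
  h  : -47  -75  -109
  Δ  : -28  -34
  Δ^2: -6
The second differences are constant, confirming degree 2.
Interpolating (Newton forward form) and evaluating at u = 7 gives h(7) = -149.

-149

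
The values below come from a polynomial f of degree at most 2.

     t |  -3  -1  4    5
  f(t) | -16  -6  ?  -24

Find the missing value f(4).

The 3 known points determine the degree-2 polynomial uniquely.
Write f(t) = at^2 + bt + c. Substituting each data point gives a linear system:
  9a - 3b + c = -16
  a - b + c = -6
  25a + 5b + c = -24
Solving the system yields a = -1, b = 1, c = -4.
So f(t) = -t^2 + t - 4.
Then f(4) = -16.

-16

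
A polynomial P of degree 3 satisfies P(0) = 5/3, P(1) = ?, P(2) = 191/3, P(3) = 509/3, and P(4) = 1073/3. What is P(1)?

47/3

The 4 known points determine the degree-3 polynomial uniquely.
Write P(x) = ax^3 + bx^2 + cx + d. Substituting each data point gives a linear system:
  d = 5/3
  8a + 4b + 2c + d = 191/3
  27a + 9b + 3c + d = 509/3
  64a + 16b + 4c + d = 1073/3
Solving the system yields a = 4, b = 5, c = 5, d = 5/3.
So P(x) = 4x^3 + 5x^2 + 5x + 5/3.
Then P(1) = 47/3.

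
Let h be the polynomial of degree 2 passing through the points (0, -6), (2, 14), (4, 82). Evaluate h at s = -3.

54

Using the Lagrange interpolation formula with nodes 0, 2, 4:
  L_0(s) = (s - 2)(s - 4) / 8
  L_1(s) = s(s - 4) / -4
  L_2(s) = s(s - 2) / 8
Then h(s) = -6·L_0(s) + 14·L_1(s) + 82·L_2(s).
Expanding and collecting terms gives h(s) = 6s² - 2s - 6.
Evaluating at s = -3: h(-3) = 54.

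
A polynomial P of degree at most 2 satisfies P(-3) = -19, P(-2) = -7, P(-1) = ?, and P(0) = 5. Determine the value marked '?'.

The 3 known points determine the degree-2 polynomial uniquely.
Write P(t) = at^2 + bt + c. Substituting each data point gives a linear system:
  9a - 3b + c = -19
  4a - 2b + c = -7
  c = 5
Solving the system yields a = -2, b = 2, c = 5.
So P(t) = -2t^2 + 2t + 5.
Then P(-1) = 1.

1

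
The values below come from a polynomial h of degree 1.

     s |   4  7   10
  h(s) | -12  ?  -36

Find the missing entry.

-24

The 2 known points determine the degree-1 polynomial uniquely.
Write h(s) = as + b. Substituting each data point gives a linear system:
  4a + b = -12
  10a + b = -36
Solving the system yields a = -4, b = 4.
So h(s) = -4s + 4.
Then h(7) = -24.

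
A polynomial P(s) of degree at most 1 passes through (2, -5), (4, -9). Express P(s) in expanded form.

Using the Lagrange interpolation formula with nodes 2, 4:
  L_0(s) = (s - 4) / -2
  L_1(s) = (s - 2) / 2
Then P(s) = -5·L_0(s) - 9·L_1(s).
Expanding and collecting terms gives P(s) = -2s - 1.
Check: P(4) = -9. ✓

P(s) = -2s - 1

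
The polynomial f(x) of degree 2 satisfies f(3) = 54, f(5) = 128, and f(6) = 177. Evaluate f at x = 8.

Write f(x) = ax^2 + bx + c. Substituting each data point gives a linear system:
  9a + 3b + c = 54
  25a + 5b + c = 128
  36a + 6b + c = 177
Solving the system yields a = 4, b = 5, c = 3.
So f(x) = 4x^2 + 5x + 3.
Then f(8) = 299.

299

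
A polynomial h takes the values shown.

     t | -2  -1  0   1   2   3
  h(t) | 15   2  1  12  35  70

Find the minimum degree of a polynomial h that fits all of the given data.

2

Forward differences of the values at t = -2, -1, 0, 1, 2, 3:
  h  : 15  2  1  12  35  70
  Δ  : -13  -1  11  23  35
  Δ^2: 12  12  12  12
  Δ^3: 0  0  0
  Δ^4: 0  0
  Δ^5: 0
The second differences are constant (12) and nonzero, while all higher differences vanish, so the minimal degree is 2.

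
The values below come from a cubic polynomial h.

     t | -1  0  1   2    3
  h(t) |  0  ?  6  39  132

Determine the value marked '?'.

3

The 4 known points determine the degree-3 polynomial uniquely.
Write h(t) = at^3 + bt^2 + ct + d. Substituting each data point gives a linear system:
  -a + b - c + d = 0
  a + b + c + d = 6
  8a + 4b + 2c + d = 39
  27a + 9b + 3c + d = 132
Solving the system yields a = 5, b = 0, c = -2, d = 3.
So h(t) = 5t³ - 2t + 3.
Then h(0) = 3.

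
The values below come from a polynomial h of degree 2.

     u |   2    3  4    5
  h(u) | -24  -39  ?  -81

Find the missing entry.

-58

On equispaced nodes a degree-2 polynomial has vanishing third forward difference, so
  - h(2) + 3·h(3) - 3·h(4) + h(5) = 0.
Substituting the known values and solving for h(4):
  -3·h(4) = 174
  h(4) = -58.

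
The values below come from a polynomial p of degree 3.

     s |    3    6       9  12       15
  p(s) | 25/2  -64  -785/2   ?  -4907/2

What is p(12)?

The 4 known points determine the degree-3 polynomial uniquely.
Write p(s) = as^3 + bs^2 + cs + d. Substituting each data point gives a linear system:
  27a + 9b + 3c + d = 25/2
  216a + 36b + 6c + d = -64
  729a + 81b + 9c + d = -785/2
  3375a + 225b + 15c + d = -4907/2
Solving the system yields a = -1, b = 4, c = 3/2, d = -1.
So p(s) = -s^3 + 4s^2 + (3/2)s - 1.
Then p(12) = -1135.

-1135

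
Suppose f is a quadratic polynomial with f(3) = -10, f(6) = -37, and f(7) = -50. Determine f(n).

Write f(n) = an^2 + bn + c. Substituting each data point gives a linear system:
  9a + 3b + c = -10
  36a + 6b + c = -37
  49a + 7b + c = -50
Solving the system yields a = -1, b = 0, c = -1.
So f(n) = -n^2 - 1.
Check: f(3) = -10. ✓

f(n) = -n^2 - 1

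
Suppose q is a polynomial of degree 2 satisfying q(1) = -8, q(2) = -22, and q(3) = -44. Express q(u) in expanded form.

Write q(u) = au^2 + bu + c. Substituting each data point gives a linear system:
  a + b + c = -8
  4a + 2b + c = -22
  9a + 3b + c = -44
Solving the system yields a = -4, b = -2, c = -2.
So q(u) = -4u² - 2u - 2.
Check: q(2) = -22. ✓

q(u) = -4u^2 - 2u - 2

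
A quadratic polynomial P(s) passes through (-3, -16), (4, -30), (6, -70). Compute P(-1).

0

Write P(s) = as^2 + bs + c. Substituting each data point gives a linear system:
  9a - 3b + c = -16
  16a + 4b + c = -30
  36a + 6b + c = -70
Solving the system yields a = -2, b = 0, c = 2.
So P(s) = -2s^2 + 2.
Then P(-1) = 0.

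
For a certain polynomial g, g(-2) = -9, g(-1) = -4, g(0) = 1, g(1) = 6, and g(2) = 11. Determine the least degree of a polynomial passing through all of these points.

1

Forward differences of the values at u = -2, -1, 0, 1, 2:
  g  : -9  -4  1  6  11
  Δ  : 5  5  5  5
  Δ^2: 0  0  0
  Δ^3: 0  0
  Δ^4: 0
The first differences are constant (5) and nonzero, while all higher differences vanish, so the minimal degree is 1.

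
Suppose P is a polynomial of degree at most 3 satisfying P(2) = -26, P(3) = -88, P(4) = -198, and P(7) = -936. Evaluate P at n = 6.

-610

Using the Lagrange interpolation formula with nodes 2, 3, 4, 7:
  L_0(n) = (n - 3)(n - 4)(n - 7) / -10
  L_1(n) = (n - 2)(n - 4)(n - 7) / 4
  L_2(n) = (n - 2)(n - 3)(n - 7) / -6
  L_3(n) = (n - 2)(n - 3)(n - 4) / 60
Then P(n) = -26·L_0(n) - 88·L_1(n) - 198·L_2(n) - 936·L_3(n).
Expanding and collecting terms gives P(n) = -2n³ - 6n² + 6n + 2.
Evaluating at n = 6: P(6) = -610.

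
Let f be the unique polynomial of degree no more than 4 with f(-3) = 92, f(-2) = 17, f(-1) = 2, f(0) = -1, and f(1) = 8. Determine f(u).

Write f(u) = au^4 + bu^3 + cu^2 + du + e. Substituting each data point gives a linear system:
  81a - 27b + 9c - 3d + e = 92
  16a - 8b + 4c - 2d + e = 17
  a - b + c - d + e = 2
  e = -1
  a + b + c + d + e = 8
Solving the system yields a = 2, b = 4, c = 4, d = -1, e = -1.
So f(u) = 2u^4 + 4u^3 + 4u^2 - u - 1.
Check: f(1) = 8. ✓

f(u) = 2u^4 + 4u^3 + 4u^2 - u - 1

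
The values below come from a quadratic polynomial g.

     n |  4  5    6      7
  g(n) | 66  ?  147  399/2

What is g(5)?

205/2

On equispaced nodes a degree-2 polynomial has vanishing third forward difference, so
  - g(4) + 3·g(5) - 3·g(6) + g(7) = 0.
Substituting the known values and solving for g(5):
  3·g(5) = 615/2
  g(5) = 205/2.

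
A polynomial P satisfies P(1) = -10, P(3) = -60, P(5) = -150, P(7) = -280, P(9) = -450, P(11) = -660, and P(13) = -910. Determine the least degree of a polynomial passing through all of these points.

Forward differences of the values at n = 1, 3, 5, 7, 9, 11, 13:
  P  : -10  -60  -150  -280  -450  -660  -910
  Δ  : -50  -90  -130  -170  -210  -250
  Δ^2: -40  -40  -40  -40  -40
  Δ^3: 0  0  0  0
  Δ^4: 0  0  0
  Δ^5: 0  0
  Δ^6: 0
The second differences are constant (-40) and nonzero, while all higher differences vanish, so the minimal degree is 2.

2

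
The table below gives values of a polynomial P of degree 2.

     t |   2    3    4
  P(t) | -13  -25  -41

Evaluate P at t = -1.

Write P(t) = at^2 + bt + c. Substituting each data point gives a linear system:
  4a + 2b + c = -13
  9a + 3b + c = -25
  16a + 4b + c = -41
Solving the system yields a = -2, b = -2, c = -1.
So P(t) = -2t² - 2t - 1.
Then P(-1) = -1.

-1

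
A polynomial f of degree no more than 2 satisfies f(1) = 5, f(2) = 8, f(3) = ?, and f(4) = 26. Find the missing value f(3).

On equispaced nodes a degree-2 polynomial has vanishing third forward difference, so
  - f(1) + 3·f(2) - 3·f(3) + f(4) = 0.
Substituting the known values and solving for f(3):
  -3·f(3) = -45
  f(3) = 15.

15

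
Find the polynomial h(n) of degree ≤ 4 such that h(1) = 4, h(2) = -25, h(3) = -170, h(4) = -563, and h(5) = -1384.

h(n) = -2n^4 - 2n^3 + 4n^2 + 3n + 1

Write h(n) = an^4 + bn^3 + cn^2 + dn + e. Substituting each data point gives a linear system:
  a + b + c + d + e = 4
  16a + 8b + 4c + 2d + e = -25
  81a + 27b + 9c + 3d + e = -170
  256a + 64b + 16c + 4d + e = -563
  625a + 125b + 25c + 5d + e = -1384
Solving the system yields a = -2, b = -2, c = 4, d = 3, e = 1.
So h(n) = -2n⁴ - 2n³ + 4n² + 3n + 1.
Check: h(3) = -170. ✓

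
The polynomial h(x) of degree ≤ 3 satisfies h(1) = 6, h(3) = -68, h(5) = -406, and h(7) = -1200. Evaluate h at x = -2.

Using the Lagrange interpolation formula with nodes 1, 3, 5, 7:
  L_0(x) = (x - 3)(x - 5)(x - 7) / -48
  L_1(x) = (x - 1)(x - 5)(x - 7) / 16
  L_2(x) = (x - 1)(x - 3)(x - 7) / -16
  L_3(x) = (x - 1)(x - 3)(x - 5) / 48
Then h(x) = 6·L_0(x) - 68·L_1(x) - 406·L_2(x) - 1200·L_3(x).
Expanding and collecting terms gives h(x) = -4x^3 + 3x^2 + 3x + 4.
Evaluating at x = -2: h(-2) = 42.

42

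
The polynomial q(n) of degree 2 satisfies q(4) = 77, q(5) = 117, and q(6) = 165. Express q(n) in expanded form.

Write q(n) = an^2 + bn + c. Substituting each data point gives a linear system:
  16a + 4b + c = 77
  25a + 5b + c = 117
  36a + 6b + c = 165
Solving the system yields a = 4, b = 4, c = -3.
So q(n) = 4n^2 + 4n - 3.
Check: q(6) = 165. ✓

q(n) = 4n^2 + 4n - 3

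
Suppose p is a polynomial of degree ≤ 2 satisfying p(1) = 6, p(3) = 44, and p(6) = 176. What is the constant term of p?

2

Write p(t) = at^2 + bt + c. Substituting each data point gives a linear system:
  a + b + c = 6
  9a + 3b + c = 44
  36a + 6b + c = 176
Solving the system yields a = 5, b = -1, c = 2.
So p(t) = 5t² - t + 2.
The constant term is 2.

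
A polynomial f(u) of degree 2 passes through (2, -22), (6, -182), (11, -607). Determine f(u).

f(u) = -5u^2 - 2

Write f(u) = au^2 + bu + c. Substituting each data point gives a linear system:
  4a + 2b + c = -22
  36a + 6b + c = -182
  121a + 11b + c = -607
Solving the system yields a = -5, b = 0, c = -2.
So f(u) = -5u² - 2.
Check: f(11) = -607. ✓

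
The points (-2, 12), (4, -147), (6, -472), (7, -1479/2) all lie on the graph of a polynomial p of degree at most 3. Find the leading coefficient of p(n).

-2

Write p(n) = an^3 + bn^2 + cn + d. Substituting each data point gives a linear system:
  -8a + 4b - 2c + d = 12
  64a + 16b + 4c + d = -147
  216a + 36b + 6c + d = -472
  343a + 49b + 7c + d = -1479/2
Solving the system yields a = -2, b = -1, c = -1/2, d = -1.
So p(n) = -2n^3 - n^2 - (1/2)n - 1.
The leading coefficient is -2.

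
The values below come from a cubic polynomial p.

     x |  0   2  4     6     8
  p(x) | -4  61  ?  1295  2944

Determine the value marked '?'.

414

The 4 known points determine the degree-3 polynomial uniquely.
Write p(x) = ax^3 + bx^2 + cx + d. Substituting each data point gives a linear system:
  d = -4
  8a + 4b + 2c + d = 61
  216a + 36b + 6c + d = 1295
  512a + 64b + 8c + d = 2944
Solving the system yields a = 5, b = 6, c = 1/2, d = -4.
So p(x) = 5x^3 + 6x^2 + (1/2)x - 4.
Then p(4) = 414.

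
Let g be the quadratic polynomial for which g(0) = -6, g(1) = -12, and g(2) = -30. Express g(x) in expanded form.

g(x) = -6x^2 - 6

Write g(x) = ax^2 + bx + c. Substituting each data point gives a linear system:
  c = -6
  a + b + c = -12
  4a + 2b + c = -30
Solving the system yields a = -6, b = 0, c = -6.
So g(x) = -6x^2 - 6.
Check: g(0) = -6. ✓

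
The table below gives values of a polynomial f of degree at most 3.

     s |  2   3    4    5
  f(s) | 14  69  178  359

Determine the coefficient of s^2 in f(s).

0

Write f(s) = as^3 + bs^2 + cs + d. Substituting each data point gives a linear system:
  8a + 4b + 2c + d = 14
  27a + 9b + 3c + d = 69
  64a + 16b + 4c + d = 178
  125a + 25b + 5c + d = 359
Solving the system yields a = 3, b = 0, c = -2, d = -6.
So f(s) = 3s³ - 2s - 6.
The coefficient of s^2 is 0.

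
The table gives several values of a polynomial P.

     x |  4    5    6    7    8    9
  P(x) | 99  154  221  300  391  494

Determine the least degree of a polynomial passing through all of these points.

Forward differences of the values at x = 4, 5, 6, 7, 8, 9:
  P  : 99  154  221  300  391  494
  Δ  : 55  67  79  91  103
  Δ^2: 12  12  12  12
  Δ^3: 0  0  0
  Δ^4: 0  0
  Δ^5: 0
The second differences are constant (12) and nonzero, while all higher differences vanish, so the minimal degree is 2.

2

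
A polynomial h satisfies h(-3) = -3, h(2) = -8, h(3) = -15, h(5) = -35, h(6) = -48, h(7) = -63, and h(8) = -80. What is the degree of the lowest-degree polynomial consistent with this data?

2

Divided differences on the nodes -3, 2, 3, 5, 6, 7, 8:
  order 0: -3  -8  -15  -35  -48  -63  -80
  order 1: -1  -7  -10  -13  -15  -17
  order 2: -1  -1  -1  -1  -1
  order 3: 0  0  0  0
  order 4: 0  0  0
  order 5: 0  0
  order 6: 0
The order-2 divided differences are all -1 (nonzero) and every higher order vanishes, so the data lies on a polynomial of degree exactly 2.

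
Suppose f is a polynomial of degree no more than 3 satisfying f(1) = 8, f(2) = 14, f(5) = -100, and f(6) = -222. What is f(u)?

Write f(u) = au^3 + bu^2 + cu + d. Substituting each data point gives a linear system:
  a + b + c + d = 8
  8a + 4b + 2c + d = 14
  125a + 25b + 5c + d = -100
  216a + 36b + 6c + d = -222
Solving the system yields a = -2, b = 5, c = 5, d = 0.
So f(u) = -2u^3 + 5u^2 + 5u.
Check: f(5) = -100. ✓

f(u) = -2u^3 + 5u^2 + 5u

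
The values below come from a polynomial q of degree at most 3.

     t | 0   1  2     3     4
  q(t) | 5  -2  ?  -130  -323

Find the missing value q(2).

On equispaced nodes a degree-3 polynomial has vanishing fourth forward difference, so
  q(0) - 4·q(1) + 6·q(2) - 4·q(3) + q(4) = 0.
Substituting the known values and solving for q(2):
  6·q(2) = -210
  q(2) = -35.

-35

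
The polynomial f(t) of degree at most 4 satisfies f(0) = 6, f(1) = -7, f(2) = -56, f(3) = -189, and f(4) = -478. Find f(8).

-5474

Write f(t) = at^4 + bt^3 + ct^2 + dt + e. Substituting each data point gives a linear system:
  e = 6
  a + b + c + d + e = -7
  16a + 8b + 4c + 2d + e = -56
  81a + 27b + 9c + 3d + e = -189
  256a + 64b + 16c + 4d + e = -478
Solving the system yields a = -1, b = -2, c = -5, d = -5, e = 6.
So f(t) = -t⁴ - 2t³ - 5t² - 5t + 6.
Then f(8) = -5474.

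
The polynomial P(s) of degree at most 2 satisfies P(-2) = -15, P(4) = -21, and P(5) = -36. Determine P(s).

P(s) = -2s^2 + 3s - 1

Write P(s) = as^2 + bs + c. Substituting each data point gives a linear system:
  4a - 2b + c = -15
  16a + 4b + c = -21
  25a + 5b + c = -36
Solving the system yields a = -2, b = 3, c = -1.
So P(s) = -2s^2 + 3s - 1.
Check: P(5) = -36. ✓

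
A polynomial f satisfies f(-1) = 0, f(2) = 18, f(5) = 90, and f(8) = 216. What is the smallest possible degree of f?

Forward differences of the values at n = -1, 2, 5, 8:
  f  : 0  18  90  216
  Δ  : 18  72  126
  Δ^2: 54  54
  Δ^3: 0
The second differences are constant (54) and nonzero, while all higher differences vanish, so the minimal degree is 2.

2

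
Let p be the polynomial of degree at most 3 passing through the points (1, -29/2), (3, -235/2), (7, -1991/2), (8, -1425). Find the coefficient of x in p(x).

Write p(x) = ax^3 + bx^2 + cx + d. Substituting each data point gives a linear system:
  a + b + c + d = -29/2
  27a + 9b + 3c + d = -235/2
  343a + 49b + 7c + d = -1991/2
  512a + 64b + 8c + d = -1425
Solving the system yields a = -2, b = -6, c = -3/2, d = -5.
So p(x) = -2x^3 - 6x^2 - (3/2)x - 5.
The coefficient of x is -3/2.

-3/2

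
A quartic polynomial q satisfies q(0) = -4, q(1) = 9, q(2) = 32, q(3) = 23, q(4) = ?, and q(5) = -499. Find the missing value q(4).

On equispaced nodes a degree-4 polynomial has vanishing fifth forward difference, so
  - q(0) + 5·q(1) - 10·q(2) + 10·q(3) - 5·q(4) + q(5) = 0.
Substituting the known values and solving for q(4):
  -5·q(4) = 540
  q(4) = -108.

-108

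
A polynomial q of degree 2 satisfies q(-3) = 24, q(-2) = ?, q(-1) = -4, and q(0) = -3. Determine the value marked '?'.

The 3 known points determine the degree-2 polynomial uniquely.
Write q(u) = au^2 + bu + c. Substituting each data point gives a linear system:
  9a - 3b + c = 24
  a - b + c = -4
  c = -3
Solving the system yields a = 5, b = 6, c = -3.
So q(u) = 5u^2 + 6u - 3.
Then q(-2) = 5.

5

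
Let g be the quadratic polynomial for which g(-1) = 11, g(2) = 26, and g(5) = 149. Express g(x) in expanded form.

g(x) = 6x^2 - x + 4

Using the Lagrange interpolation formula with nodes -1, 2, 5:
  L_0(x) = (x - 2)(x - 5) / 18
  L_1(x) = (x + 1)(x - 5) / -9
  L_2(x) = (x + 1)(x - 2) / 18
Then g(x) = 11·L_0(x) + 26·L_1(x) + 149·L_2(x).
Expanding and collecting terms gives g(x) = 6x^2 - x + 4.
Check: g(-1) = 11. ✓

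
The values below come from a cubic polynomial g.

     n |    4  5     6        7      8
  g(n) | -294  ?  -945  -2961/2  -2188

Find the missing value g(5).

-1115/2

On equispaced nodes a degree-3 polynomial has vanishing fourth forward difference, so
  g(4) - 4·g(5) + 6·g(6) - 4·g(7) + g(8) = 0.
Substituting the known values and solving for g(5):
  -4·g(5) = 2230
  g(5) = -1115/2.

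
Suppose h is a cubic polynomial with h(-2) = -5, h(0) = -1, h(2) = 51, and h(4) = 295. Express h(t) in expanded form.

h(t) = 3t^3 + 6t^2 + 2t - 1

Write h(t) = at^3 + bt^2 + ct + d. Substituting each data point gives a linear system:
  -8a + 4b - 2c + d = -5
  d = -1
  8a + 4b + 2c + d = 51
  64a + 16b + 4c + d = 295
Solving the system yields a = 3, b = 6, c = 2, d = -1.
So h(t) = 3t³ + 6t² + 2t - 1.
Check: h(-2) = -5. ✓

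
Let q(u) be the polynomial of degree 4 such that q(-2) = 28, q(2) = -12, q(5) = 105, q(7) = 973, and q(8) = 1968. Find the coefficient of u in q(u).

Write q(u) = au^4 + bu^3 + cu^2 + du + e. Substituting each data point gives a linear system:
  16a - 8b + 4c - 2d + e = 28
  16a + 8b + 4c + 2d + e = -12
  625a + 125b + 25c + 5d + e = 105
  2401a + 343b + 49c + 7d + e = 973
  4096a + 512b + 64c + 8d + e = 1968
Solving the system yields a = 1, b = -4, c = -2, d = 6, e = 0.
So q(u) = u⁴ - 4u³ - 2u² + 6u.
The coefficient of u is 6.

6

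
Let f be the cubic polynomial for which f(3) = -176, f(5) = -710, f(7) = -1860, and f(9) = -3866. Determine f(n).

f(n) = -5n^3 - 2n^2 - 6n - 5

Write f(n) = an^3 + bn^2 + cn + d. Substituting each data point gives a linear system:
  27a + 9b + 3c + d = -176
  125a + 25b + 5c + d = -710
  343a + 49b + 7c + d = -1860
  729a + 81b + 9c + d = -3866
Solving the system yields a = -5, b = -2, c = -6, d = -5.
So f(n) = -5n^3 - 2n^2 - 6n - 5.
Check: f(3) = -176. ✓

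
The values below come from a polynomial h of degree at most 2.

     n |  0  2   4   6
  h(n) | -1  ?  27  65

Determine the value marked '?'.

The 3 known points determine the degree-2 polynomial uniquely.
Write h(n) = an^2 + bn + c. Substituting each data point gives a linear system:
  c = -1
  16a + 4b + c = 27
  36a + 6b + c = 65
Solving the system yields a = 2, b = -1, c = -1.
So h(n) = 2n² - n - 1.
Then h(2) = 5.

5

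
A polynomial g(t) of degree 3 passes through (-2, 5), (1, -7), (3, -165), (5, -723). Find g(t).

g(t) = -5t^3 - 5t^2 + 6t - 3

Using the Lagrange interpolation formula with nodes -2, 1, 3, 5:
  L_0(t) = (t - 1)(t - 3)(t - 5) / -105
  L_1(t) = (t + 2)(t - 3)(t - 5) / 24
  L_2(t) = (t + 2)(t - 1)(t - 5) / -20
  L_3(t) = (t + 2)(t - 1)(t - 3) / 56
Then g(t) = 5·L_0(t) - 7·L_1(t) - 165·L_2(t) - 723·L_3(t).
Expanding and collecting terms gives g(t) = -5t³ - 5t² + 6t - 3.
Check: g(-2) = 5. ✓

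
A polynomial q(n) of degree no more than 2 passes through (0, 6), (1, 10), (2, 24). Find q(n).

q(n) = 5n^2 - n + 6

Write q(n) = an^2 + bn + c. Substituting each data point gives a linear system:
  c = 6
  a + b + c = 10
  4a + 2b + c = 24
Solving the system yields a = 5, b = -1, c = 6.
So q(n) = 5n² - n + 6.
Check: q(0) = 6. ✓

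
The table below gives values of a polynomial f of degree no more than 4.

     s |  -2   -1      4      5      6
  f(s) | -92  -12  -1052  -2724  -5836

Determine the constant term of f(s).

-4

Write f(s) = as^4 + bs^3 + cs^2 + ds + e. Substituting each data point gives a linear system:
  16a - 8b + 4c - 2d + e = -92
  a - b + c - d + e = -12
  256a + 64b + 16c + 4d + e = -1052
  625a + 125b + 25c + 5d + e = -2724
  1296a + 216b + 36c + 6d + e = -5836
Solving the system yields a = -5, b = 2, c = 5, d = 6, e = -4.
So f(s) = -5s^4 + 2s^3 + 5s^2 + 6s - 4.
The constant term is -4.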